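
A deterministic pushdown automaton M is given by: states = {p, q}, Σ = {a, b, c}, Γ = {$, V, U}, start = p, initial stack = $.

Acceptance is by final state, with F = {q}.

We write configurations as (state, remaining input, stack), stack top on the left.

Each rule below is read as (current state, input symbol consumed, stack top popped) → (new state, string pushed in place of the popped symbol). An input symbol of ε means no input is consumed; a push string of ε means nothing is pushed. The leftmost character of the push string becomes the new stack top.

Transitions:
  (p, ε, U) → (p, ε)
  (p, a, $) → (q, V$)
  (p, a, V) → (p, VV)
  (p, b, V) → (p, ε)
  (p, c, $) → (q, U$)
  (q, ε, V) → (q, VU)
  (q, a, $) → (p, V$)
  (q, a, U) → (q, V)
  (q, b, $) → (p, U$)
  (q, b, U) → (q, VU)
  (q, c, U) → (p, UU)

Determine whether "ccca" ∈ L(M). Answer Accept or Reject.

(p, ccca, $) ⊢ (q, cca, U$) ⊢ (p, ca, UU$) ⊢ (p, ca, U$) ⊢ (p, ca, $) ⊢ (q, a, U$) ⊢ (q, ε, V$)
All input consumed; state q ∈ F.

Accept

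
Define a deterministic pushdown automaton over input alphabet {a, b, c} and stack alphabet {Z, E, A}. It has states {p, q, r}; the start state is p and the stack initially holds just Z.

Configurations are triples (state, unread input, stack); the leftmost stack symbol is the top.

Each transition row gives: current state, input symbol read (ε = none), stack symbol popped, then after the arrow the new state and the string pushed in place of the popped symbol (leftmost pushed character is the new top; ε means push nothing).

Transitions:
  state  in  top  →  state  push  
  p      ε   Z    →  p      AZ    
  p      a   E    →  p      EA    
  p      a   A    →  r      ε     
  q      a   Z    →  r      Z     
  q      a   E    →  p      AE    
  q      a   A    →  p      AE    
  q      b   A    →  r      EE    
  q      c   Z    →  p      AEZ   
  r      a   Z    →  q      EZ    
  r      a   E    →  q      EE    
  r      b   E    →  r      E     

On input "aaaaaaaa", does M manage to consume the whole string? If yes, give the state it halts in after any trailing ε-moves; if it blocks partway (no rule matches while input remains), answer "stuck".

q

(p, aaaaaaaa, Z) ⊢ (p, aaaaaaaa, AZ) ⊢ (r, aaaaaaa, Z) ⊢ (q, aaaaaa, EZ) ⊢ (p, aaaaa, AEZ) ⊢ (r, aaaa, EZ) ⊢ (q, aaa, EEZ) ⊢ (p, aa, AEEZ) ⊢ (r, a, EEZ) ⊢ (q, ε, EEEZ)
All input consumed; M is in state q.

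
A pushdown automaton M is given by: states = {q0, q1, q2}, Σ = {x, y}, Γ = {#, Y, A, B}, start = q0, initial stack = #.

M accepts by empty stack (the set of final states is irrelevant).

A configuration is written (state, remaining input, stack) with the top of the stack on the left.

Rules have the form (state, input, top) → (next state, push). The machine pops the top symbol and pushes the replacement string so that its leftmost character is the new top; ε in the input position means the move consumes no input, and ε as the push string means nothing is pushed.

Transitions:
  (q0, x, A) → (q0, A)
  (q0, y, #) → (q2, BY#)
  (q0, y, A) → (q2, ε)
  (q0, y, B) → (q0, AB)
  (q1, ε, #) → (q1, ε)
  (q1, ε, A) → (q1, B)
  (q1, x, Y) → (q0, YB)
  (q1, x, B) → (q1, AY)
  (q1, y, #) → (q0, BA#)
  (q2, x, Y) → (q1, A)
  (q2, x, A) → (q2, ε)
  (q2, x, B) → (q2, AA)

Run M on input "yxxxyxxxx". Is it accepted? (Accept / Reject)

Reject

No computation consumes all input and empties the stack.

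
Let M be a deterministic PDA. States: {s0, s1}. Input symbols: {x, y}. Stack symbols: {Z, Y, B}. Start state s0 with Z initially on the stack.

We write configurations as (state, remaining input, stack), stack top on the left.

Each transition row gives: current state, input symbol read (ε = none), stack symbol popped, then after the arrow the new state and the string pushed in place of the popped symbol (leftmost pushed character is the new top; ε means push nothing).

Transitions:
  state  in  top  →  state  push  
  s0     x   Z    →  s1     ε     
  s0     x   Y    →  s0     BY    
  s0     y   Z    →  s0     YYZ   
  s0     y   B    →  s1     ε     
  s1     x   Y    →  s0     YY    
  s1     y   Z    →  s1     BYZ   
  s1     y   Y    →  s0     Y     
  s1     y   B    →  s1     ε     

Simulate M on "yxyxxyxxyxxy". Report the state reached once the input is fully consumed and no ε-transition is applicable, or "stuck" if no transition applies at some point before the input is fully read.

(s0, yxyxxyxxyxxy, Z) ⊢ (s0, xyxxyxxyxxy, YYZ) ⊢ (s0, yxxyxxyxxy, BYYZ) ⊢ (s1, xxyxxyxxy, YYZ) ⊢ (s0, xyxxyxxy, YYYZ) ⊢ (s0, yxxyxxy, BYYYZ) ⊢ (s1, xxyxxy, YYYZ) ⊢ (s0, xyxxy, YYYYZ) ⊢ (s0, yxxy, BYYYYZ) ⊢ (s1, xxy, YYYYZ) ⊢ (s0, xy, YYYYYZ) ⊢ (s0, y, BYYYYYZ) ⊢ (s1, ε, YYYYYZ)
All input consumed; M is in state s1.

s1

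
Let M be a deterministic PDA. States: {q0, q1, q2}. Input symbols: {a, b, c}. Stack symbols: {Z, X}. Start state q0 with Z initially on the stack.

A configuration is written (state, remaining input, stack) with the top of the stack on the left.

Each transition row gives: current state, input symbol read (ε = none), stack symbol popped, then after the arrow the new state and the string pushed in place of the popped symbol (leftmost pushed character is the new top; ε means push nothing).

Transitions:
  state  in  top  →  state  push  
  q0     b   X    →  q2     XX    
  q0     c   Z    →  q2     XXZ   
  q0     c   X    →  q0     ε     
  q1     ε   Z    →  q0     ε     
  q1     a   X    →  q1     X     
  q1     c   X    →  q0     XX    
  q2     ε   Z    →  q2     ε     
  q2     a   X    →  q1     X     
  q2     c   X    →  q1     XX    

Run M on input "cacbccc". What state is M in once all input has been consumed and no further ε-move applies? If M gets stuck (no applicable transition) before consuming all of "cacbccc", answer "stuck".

q0

(q0, cacbccc, Z)
  read c, top Z: go to q2, push XXZ → (q2, acbccc, XXZ)
  read a, top X: go to q1, push X → (q1, cbccc, XXZ)
  read c, top X: go to q0, push XX → (q0, bccc, XXXZ)
  read b, top X: go to q2, push XX → (q2, ccc, XXXXZ)
  read c, top X: go to q1, push XX → (q1, cc, XXXXXZ)
  read c, top X: go to q0, push XX → (q0, c, XXXXXXZ)
  read c, top X: go to q0, push ε → (q0, ε, XXXXXZ)
All input consumed; M is in state q0.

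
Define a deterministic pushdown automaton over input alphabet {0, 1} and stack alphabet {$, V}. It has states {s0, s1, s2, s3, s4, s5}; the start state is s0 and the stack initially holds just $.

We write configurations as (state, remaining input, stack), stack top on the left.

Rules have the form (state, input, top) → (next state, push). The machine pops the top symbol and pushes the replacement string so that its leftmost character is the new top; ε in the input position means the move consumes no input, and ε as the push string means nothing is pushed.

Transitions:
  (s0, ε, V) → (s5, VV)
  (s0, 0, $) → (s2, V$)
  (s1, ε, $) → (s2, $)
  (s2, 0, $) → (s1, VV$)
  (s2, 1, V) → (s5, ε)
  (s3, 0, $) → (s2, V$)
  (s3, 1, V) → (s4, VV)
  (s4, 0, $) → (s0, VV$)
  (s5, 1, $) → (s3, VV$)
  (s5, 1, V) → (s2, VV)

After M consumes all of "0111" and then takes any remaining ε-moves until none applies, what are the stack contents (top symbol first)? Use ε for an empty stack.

(s0, 0111, $)
  read 0, top $: go to s2, push V$ → (s2, 111, V$)
  read 1, top V: go to s5, push ε → (s5, 11, $)
  read 1, top $: go to s3, push VV$ → (s3, 1, VV$)
  read 1, top V: go to s4, push VV → (s4, ε, VVV$)
All input consumed in state s4 with stack VVV$.

VVV$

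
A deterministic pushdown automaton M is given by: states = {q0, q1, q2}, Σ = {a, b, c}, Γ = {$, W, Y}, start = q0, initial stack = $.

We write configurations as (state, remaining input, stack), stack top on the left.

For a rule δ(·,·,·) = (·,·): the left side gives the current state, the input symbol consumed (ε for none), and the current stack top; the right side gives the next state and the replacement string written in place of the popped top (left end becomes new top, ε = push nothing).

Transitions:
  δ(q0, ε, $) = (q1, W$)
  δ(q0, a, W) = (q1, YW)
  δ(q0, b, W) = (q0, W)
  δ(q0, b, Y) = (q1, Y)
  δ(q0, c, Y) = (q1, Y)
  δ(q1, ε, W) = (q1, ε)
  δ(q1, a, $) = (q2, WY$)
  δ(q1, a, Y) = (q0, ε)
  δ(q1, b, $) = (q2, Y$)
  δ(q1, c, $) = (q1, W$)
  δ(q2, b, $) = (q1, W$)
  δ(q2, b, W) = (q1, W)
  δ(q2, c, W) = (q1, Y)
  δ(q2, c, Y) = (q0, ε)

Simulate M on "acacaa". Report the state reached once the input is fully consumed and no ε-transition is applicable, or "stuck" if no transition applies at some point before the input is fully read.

(q0, acacaa, $)
  ε-move, top $: go to q1, push W$ → (q1, acacaa, W$)
  ε-move, top W: go to q1, push ε → (q1, acacaa, $)
  read a, top $: go to q2, push WY$ → (q2, cacaa, WY$)
  read c, top W: go to q1, push Y → (q1, acaa, YY$)
  read a, top Y: go to q0, push ε → (q0, caa, Y$)
  read c, top Y: go to q1, push Y → (q1, aa, Y$)
  read a, top Y: go to q0, push ε → (q0, a, $)
  ε-move, top $: go to q1, push W$ → (q1, a, W$)
  ε-move, top W: go to q1, push ε → (q1, a, $)
  read a, top $: go to q2, push WY$ → (q2, ε, WY$)
All input consumed; M is in state q2.

q2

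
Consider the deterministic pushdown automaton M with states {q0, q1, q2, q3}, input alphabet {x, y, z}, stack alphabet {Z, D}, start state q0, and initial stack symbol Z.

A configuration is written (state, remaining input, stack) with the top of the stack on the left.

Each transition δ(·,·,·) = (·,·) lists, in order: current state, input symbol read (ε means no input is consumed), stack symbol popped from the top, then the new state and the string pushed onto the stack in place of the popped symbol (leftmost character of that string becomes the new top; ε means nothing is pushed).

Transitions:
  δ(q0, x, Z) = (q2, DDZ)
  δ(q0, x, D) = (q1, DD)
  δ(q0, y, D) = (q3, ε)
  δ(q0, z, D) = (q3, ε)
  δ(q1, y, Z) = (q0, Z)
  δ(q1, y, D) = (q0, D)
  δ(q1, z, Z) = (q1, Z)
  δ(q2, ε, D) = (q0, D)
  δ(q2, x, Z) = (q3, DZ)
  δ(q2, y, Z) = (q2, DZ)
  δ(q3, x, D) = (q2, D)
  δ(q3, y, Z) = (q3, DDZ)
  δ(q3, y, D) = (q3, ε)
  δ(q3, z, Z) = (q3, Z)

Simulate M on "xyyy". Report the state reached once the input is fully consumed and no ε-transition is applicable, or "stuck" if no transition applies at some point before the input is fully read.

q3

(q0, xyyy, Z)
  read x, top Z: go to q2, push DDZ → (q2, yyy, DDZ)
  ε-move, top D: go to q0, push D → (q0, yyy, DDZ)
  read y, top D: go to q3, push ε → (q3, yy, DZ)
  read y, top D: go to q3, push ε → (q3, y, Z)
  read y, top Z: go to q3, push DDZ → (q3, ε, DDZ)
All input consumed; M is in state q3.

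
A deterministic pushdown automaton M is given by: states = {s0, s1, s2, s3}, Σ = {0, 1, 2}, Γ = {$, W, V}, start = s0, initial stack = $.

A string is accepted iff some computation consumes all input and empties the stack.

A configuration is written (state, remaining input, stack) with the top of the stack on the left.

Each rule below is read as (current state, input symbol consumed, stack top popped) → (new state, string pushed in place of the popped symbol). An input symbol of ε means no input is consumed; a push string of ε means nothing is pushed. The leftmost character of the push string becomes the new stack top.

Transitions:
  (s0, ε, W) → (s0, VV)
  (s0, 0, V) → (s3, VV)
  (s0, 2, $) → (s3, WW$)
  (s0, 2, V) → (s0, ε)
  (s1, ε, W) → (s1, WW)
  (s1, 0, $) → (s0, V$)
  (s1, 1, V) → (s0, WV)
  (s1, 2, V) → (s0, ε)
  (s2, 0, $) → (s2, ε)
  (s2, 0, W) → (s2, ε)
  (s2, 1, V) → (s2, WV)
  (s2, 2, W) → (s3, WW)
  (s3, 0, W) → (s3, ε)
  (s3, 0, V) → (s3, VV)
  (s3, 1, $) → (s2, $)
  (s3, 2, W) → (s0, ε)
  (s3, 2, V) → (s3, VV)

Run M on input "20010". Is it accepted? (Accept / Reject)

Accept

(s0, 20010, $)
  read 2, top $: go to s3, push WW$ → (s3, 0010, WW$)
  read 0, top W: go to s3, push ε → (s3, 010, W$)
  read 0, top W: go to s3, push ε → (s3, 10, $)
  read 1, top $: go to s2, push $ → (s2, 0, $)
  read 0, top $: go to s2, push ε → (s2, ε, ε)
All input consumed and the stack is empty.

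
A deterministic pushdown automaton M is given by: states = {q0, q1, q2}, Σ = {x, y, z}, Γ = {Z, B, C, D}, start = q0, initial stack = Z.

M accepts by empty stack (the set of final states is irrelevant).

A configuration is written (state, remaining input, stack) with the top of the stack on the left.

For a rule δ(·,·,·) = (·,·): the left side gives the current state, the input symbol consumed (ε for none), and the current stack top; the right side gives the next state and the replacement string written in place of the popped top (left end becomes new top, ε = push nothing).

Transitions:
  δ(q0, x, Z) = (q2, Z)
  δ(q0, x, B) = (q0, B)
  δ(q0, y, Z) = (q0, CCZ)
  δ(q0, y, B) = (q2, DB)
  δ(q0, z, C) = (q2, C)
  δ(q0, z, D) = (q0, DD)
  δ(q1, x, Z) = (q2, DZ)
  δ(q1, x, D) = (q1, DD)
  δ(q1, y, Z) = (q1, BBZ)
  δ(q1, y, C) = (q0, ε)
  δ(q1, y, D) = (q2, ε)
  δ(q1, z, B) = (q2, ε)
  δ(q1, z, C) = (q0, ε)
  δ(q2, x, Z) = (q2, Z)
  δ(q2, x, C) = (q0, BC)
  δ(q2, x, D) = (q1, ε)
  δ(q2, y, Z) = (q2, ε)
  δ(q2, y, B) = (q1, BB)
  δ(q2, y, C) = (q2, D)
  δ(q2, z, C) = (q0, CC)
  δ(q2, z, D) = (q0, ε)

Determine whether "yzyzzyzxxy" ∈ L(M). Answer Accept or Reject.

(q0, yzyzzyzxxy, Z) ⊢ (q0, zyzzyzxxy, CCZ) ⊢ (q2, yzzyzxxy, CCZ) ⊢ (q2, zzyzxxy, DCZ) ⊢ (q0, zyzxxy, CZ) ⊢ (q2, yzxxy, CZ) ⊢ (q2, zxxy, DZ) ⊢ (q0, xxy, Z) ⊢ (q2, xy, Z) ⊢ (q2, y, Z) ⊢ (q2, ε, ε)
All input consumed and the stack is empty.

Accept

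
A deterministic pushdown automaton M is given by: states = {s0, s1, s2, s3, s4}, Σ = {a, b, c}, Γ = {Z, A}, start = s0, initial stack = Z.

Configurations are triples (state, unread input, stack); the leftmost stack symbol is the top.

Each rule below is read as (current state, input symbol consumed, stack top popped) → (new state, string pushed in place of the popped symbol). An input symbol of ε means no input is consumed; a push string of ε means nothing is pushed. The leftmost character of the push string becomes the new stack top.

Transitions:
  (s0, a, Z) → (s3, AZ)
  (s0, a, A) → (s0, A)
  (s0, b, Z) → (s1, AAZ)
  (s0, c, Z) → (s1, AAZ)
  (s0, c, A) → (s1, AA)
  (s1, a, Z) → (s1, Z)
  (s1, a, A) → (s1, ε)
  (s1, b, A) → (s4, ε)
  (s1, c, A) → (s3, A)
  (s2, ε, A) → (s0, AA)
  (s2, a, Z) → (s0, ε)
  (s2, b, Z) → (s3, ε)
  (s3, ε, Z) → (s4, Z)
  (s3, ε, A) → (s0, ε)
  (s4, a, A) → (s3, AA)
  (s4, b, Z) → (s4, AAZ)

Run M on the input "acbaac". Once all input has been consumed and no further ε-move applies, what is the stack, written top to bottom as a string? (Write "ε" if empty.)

AAZ

(s0, acbaac, Z)
  read a, top Z: go to s3, push AZ → (s3, cbaac, AZ)
  ε-move, top A: go to s0, push ε → (s0, cbaac, Z)
  read c, top Z: go to s1, push AAZ → (s1, baac, AAZ)
  read b, top A: go to s4, push ε → (s4, aac, AZ)
  read a, top A: go to s3, push AA → (s3, ac, AAZ)
  ε-move, top A: go to s0, push ε → (s0, ac, AZ)
  read a, top A: go to s0, push A → (s0, c, AZ)
  read c, top A: go to s1, push AA → (s1, ε, AAZ)
All input consumed in state s1 with stack AAZ.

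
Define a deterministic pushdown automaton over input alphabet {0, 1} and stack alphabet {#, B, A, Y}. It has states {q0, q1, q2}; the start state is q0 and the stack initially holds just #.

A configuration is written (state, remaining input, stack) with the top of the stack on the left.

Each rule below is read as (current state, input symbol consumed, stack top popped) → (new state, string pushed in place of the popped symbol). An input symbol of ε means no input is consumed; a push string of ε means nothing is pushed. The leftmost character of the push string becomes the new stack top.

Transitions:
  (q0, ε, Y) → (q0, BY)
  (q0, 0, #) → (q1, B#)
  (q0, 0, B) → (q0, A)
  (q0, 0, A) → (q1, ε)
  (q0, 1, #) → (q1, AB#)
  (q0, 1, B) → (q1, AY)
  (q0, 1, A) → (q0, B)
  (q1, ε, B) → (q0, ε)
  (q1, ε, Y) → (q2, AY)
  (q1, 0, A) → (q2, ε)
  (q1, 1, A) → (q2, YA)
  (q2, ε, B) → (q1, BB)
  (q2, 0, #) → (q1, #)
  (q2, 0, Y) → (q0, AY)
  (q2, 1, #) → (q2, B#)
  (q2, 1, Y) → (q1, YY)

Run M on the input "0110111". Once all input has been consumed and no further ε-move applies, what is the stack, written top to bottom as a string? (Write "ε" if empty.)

YAYYAB#

(q0, 0110111, #)
  read 0, top #: go to q1, push B# → (q1, 110111, B#)
  ε-move, top B: go to q0, push ε → (q0, 110111, #)
  read 1, top #: go to q1, push AB# → (q1, 10111, AB#)
  read 1, top A: go to q2, push YA → (q2, 0111, YAB#)
  read 0, top Y: go to q0, push AY → (q0, 111, AYAB#)
  read 1, top A: go to q0, push B → (q0, 11, BYAB#)
  read 1, top B: go to q1, push AY → (q1, 1, AYYAB#)
  read 1, top A: go to q2, push YA → (q2, ε, YAYYAB#)
All input consumed in state q2 with stack YAYYAB#.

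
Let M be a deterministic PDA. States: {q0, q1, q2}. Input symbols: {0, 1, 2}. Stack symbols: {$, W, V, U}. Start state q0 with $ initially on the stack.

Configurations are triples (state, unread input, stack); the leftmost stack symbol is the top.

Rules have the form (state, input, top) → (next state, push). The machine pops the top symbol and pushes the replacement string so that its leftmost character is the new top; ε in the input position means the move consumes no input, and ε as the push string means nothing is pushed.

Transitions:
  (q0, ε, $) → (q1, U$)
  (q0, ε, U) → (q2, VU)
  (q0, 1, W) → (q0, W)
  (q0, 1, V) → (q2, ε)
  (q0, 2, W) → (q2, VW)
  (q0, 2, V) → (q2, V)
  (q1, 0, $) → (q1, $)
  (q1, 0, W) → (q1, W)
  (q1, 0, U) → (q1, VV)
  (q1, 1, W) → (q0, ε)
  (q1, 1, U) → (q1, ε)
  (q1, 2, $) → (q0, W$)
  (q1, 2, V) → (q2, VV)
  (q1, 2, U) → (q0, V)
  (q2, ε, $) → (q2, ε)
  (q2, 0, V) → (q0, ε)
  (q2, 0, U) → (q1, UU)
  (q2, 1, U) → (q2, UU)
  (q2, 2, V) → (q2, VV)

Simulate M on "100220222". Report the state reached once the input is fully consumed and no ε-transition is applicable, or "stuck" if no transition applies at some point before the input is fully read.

q2

(q0, 100220222, $) ⊢ (q1, 100220222, U$) ⊢ (q1, 00220222, $) ⊢ (q1, 0220222, $) ⊢ (q1, 220222, $) ⊢ (q0, 20222, W$) ⊢ (q2, 0222, VW$) ⊢ (q0, 222, W$) ⊢ (q2, 22, VW$) ⊢ (q2, 2, VVW$) ⊢ (q2, ε, VVVW$)
All input consumed; M is in state q2.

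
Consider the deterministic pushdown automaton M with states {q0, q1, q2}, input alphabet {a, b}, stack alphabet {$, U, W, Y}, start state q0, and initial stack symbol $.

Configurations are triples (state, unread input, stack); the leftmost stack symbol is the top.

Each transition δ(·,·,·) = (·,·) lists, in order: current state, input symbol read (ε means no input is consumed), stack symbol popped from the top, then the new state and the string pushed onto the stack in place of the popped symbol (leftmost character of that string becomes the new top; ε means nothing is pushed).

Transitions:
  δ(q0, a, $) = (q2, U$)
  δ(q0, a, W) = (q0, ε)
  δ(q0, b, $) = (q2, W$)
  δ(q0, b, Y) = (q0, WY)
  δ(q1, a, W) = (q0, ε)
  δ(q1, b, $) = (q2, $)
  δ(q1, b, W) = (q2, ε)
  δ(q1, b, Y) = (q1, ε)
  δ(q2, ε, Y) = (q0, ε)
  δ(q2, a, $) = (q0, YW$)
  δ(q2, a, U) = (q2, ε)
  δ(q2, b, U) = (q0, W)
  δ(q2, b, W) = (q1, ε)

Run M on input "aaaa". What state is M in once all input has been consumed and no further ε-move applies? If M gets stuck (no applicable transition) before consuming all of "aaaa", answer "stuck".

stuck

(q0, aaaa, $) ⊢ (q2, aaa, U$) ⊢ (q2, aa, $) ⊢ (q0, a, YW$)
No transition for (q0, a, top Y); M blocks with input a remaining.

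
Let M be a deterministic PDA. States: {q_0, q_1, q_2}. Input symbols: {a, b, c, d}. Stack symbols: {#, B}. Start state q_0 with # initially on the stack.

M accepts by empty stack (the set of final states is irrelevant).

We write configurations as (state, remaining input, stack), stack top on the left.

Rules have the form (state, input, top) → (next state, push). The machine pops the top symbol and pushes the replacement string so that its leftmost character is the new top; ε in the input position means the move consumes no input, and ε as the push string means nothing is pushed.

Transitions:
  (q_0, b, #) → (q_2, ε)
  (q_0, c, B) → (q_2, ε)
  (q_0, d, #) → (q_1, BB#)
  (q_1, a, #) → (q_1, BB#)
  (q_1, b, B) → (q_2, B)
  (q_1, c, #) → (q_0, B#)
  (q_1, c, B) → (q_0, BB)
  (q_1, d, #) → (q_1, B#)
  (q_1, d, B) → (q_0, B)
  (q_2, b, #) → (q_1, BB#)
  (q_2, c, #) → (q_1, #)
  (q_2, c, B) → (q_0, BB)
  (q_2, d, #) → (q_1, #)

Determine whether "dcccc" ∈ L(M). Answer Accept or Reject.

(q_0, dcccc, #) ⊢ (q_1, cccc, BB#) ⊢ (q_0, ccc, BBB#) ⊢ (q_2, cc, BB#) ⊢ (q_0, c, BBB#) ⊢ (q_2, ε, BB#)
All input consumed; stack is BB#, not empty, and no further ε-move applies.

Reject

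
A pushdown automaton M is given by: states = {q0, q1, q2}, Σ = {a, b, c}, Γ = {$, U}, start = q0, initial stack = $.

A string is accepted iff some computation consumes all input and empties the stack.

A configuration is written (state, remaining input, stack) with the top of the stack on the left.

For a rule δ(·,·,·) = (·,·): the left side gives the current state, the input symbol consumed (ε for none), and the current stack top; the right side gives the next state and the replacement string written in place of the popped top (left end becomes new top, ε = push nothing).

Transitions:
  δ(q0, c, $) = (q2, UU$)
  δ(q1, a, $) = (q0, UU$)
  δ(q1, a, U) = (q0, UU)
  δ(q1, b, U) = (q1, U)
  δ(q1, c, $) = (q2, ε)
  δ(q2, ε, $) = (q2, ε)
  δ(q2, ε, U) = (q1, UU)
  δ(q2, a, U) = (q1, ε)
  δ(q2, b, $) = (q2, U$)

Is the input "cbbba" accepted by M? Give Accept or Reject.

Reject

No computation consumes all input and empties the stack.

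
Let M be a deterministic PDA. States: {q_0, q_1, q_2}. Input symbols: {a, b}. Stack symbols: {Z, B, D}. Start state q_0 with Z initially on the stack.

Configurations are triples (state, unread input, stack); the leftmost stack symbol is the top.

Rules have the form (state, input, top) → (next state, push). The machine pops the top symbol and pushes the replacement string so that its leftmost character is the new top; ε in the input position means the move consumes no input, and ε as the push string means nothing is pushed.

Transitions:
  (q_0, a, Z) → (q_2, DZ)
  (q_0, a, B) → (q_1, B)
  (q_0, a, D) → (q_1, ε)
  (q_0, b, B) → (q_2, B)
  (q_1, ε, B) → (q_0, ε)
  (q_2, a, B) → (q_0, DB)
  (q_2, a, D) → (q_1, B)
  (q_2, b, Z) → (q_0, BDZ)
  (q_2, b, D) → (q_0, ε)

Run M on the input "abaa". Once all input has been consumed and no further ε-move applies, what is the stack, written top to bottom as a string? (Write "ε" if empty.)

(q_0, abaa, Z) ⊢ (q_2, baa, DZ) ⊢ (q_0, aa, Z) ⊢ (q_2, a, DZ) ⊢ (q_1, ε, BZ) ⊢ (q_0, ε, Z)
All input consumed in state q_0 with stack Z.

Z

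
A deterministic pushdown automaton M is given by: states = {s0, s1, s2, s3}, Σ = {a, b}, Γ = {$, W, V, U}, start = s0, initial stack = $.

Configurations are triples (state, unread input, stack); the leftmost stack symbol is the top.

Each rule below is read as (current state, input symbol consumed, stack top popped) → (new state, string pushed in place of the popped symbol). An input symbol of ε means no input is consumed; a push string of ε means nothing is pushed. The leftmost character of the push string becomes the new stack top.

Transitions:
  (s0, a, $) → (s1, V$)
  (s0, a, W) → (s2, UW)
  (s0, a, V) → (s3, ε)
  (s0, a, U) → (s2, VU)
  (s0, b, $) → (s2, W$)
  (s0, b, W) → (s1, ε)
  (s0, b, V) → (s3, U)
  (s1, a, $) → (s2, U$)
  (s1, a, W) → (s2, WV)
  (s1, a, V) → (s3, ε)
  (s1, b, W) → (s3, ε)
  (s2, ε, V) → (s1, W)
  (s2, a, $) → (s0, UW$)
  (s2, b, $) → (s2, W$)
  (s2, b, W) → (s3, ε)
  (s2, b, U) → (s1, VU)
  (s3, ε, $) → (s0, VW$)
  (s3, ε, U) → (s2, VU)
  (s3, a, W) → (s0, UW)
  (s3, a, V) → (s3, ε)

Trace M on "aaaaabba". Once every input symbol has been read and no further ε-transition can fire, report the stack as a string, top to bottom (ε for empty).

(s0, aaaaabba, $) ⊢ (s1, aaaabba, V$) ⊢ (s3, aaabba, $) ⊢ (s0, aaabba, VW$) ⊢ (s3, aabba, W$) ⊢ (s0, abba, UW$) ⊢ (s2, bba, VUW$) ⊢ (s1, bba, WUW$) ⊢ (s3, ba, UW$) ⊢ (s2, ba, VUW$) ⊢ (s1, ba, WUW$) ⊢ (s3, a, UW$) ⊢ (s2, a, VUW$) ⊢ (s1, a, WUW$) ⊢ (s2, ε, WVUW$)
All input consumed in state s2 with stack WVUW$.

WVUW$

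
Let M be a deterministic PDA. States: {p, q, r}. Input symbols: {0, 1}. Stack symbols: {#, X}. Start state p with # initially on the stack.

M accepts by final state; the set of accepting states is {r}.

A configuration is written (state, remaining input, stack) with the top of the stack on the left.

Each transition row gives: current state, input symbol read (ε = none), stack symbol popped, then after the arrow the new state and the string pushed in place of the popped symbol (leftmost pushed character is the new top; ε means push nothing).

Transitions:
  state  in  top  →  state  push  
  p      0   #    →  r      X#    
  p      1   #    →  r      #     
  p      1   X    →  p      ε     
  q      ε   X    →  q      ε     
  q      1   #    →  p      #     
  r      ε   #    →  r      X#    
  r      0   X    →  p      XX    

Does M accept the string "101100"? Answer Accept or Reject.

(p, 101100, #)
  read 1, top #: go to r, push # → (r, 01100, #)
  ε-move, top #: go to r, push X# → (r, 01100, X#)
  read 0, top X: go to p, push XX → (p, 1100, XX#)
  read 1, top X: go to p, push ε → (p, 100, X#)
  read 1, top X: go to p, push ε → (p, 00, #)
  read 0, top #: go to r, push X# → (r, 0, X#)
  read 0, top X: go to p, push XX → (p, ε, XX#)
All input consumed; state p ∉ F and no further ε-move applies.

Reject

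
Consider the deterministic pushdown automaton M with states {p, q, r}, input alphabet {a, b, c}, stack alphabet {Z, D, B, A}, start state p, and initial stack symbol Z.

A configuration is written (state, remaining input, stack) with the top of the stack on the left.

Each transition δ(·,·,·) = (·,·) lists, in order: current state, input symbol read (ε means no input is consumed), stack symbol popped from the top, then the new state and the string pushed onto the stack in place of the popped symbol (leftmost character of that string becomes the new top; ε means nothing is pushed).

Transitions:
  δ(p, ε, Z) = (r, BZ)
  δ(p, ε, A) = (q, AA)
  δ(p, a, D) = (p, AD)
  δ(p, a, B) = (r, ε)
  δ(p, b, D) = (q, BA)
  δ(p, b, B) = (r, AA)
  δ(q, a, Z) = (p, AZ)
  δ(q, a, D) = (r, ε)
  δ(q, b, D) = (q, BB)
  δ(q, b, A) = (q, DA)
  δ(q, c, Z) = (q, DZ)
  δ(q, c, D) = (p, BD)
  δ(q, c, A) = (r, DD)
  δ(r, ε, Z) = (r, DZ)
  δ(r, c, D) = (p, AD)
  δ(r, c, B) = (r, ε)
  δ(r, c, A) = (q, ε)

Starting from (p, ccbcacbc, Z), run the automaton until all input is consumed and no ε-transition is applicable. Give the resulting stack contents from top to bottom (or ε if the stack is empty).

(p, ccbcacbc, Z)
  ε-move, top Z: go to r, push BZ → (r, ccbcacbc, BZ)
  read c, top B: go to r, push ε → (r, cbcacbc, Z)
  ε-move, top Z: go to r, push DZ → (r, cbcacbc, DZ)
  read c, top D: go to p, push AD → (p, bcacbc, ADZ)
  ε-move, top A: go to q, push AA → (q, bcacbc, AADZ)
  read b, top A: go to q, push DA → (q, cacbc, DAADZ)
  read c, top D: go to p, push BD → (p, acbc, BDAADZ)
  read a, top B: go to r, push ε → (r, cbc, DAADZ)
  read c, top D: go to p, push AD → (p, bc, ADAADZ)
  ε-move, top A: go to q, push AA → (q, bc, AADAADZ)
  read b, top A: go to q, push DA → (q, c, DAADAADZ)
  read c, top D: go to p, push BD → (p, ε, BDAADAADZ)
All input consumed in state p with stack BDAADAADZ.

BDAADAADZ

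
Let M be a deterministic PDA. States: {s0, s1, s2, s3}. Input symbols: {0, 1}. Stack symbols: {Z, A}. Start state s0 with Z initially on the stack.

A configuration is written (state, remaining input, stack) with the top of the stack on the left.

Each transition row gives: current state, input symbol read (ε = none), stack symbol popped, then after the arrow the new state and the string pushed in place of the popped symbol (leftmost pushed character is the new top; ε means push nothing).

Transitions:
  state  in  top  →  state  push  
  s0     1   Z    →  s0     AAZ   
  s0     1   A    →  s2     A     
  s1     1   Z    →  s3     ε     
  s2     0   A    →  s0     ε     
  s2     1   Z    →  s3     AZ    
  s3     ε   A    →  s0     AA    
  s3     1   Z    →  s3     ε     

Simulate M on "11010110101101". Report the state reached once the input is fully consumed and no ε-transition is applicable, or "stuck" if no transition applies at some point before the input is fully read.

(s0, 11010110101101, Z)
  read 1, top Z: go to s0, push AAZ → (s0, 1010110101101, AAZ)
  read 1, top A: go to s2, push A → (s2, 010110101101, AAZ)
  read 0, top A: go to s0, push ε → (s0, 10110101101, AZ)
  read 1, top A: go to s2, push A → (s2, 0110101101, AZ)
  read 0, top A: go to s0, push ε → (s0, 110101101, Z)
  read 1, top Z: go to s0, push AAZ → (s0, 10101101, AAZ)
  read 1, top A: go to s2, push A → (s2, 0101101, AAZ)
  read 0, top A: go to s0, push ε → (s0, 101101, AZ)
  read 1, top A: go to s2, push A → (s2, 01101, AZ)
  read 0, top A: go to s0, push ε → (s0, 1101, Z)
  read 1, top Z: go to s0, push AAZ → (s0, 101, AAZ)
  read 1, top A: go to s2, push A → (s2, 01, AAZ)
  read 0, top A: go to s0, push ε → (s0, 1, AZ)
  read 1, top A: go to s2, push A → (s2, ε, AZ)
All input consumed; M is in state s2.

s2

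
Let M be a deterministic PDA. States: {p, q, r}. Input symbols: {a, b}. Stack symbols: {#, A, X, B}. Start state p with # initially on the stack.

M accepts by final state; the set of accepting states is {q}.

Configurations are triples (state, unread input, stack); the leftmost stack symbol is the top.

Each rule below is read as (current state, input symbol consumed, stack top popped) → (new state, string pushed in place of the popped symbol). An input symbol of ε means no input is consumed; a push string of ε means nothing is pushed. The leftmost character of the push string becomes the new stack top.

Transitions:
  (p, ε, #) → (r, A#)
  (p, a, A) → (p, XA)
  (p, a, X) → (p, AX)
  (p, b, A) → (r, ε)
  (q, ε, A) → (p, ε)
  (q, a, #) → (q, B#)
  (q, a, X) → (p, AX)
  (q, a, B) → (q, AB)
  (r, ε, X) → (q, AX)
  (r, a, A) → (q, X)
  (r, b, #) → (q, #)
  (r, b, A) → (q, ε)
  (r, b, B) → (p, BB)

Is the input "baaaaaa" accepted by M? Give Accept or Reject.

Reject

(p, baaaaaa, #)
  ε-move, top #: go to r, push A# → (r, baaaaaa, A#)
  read b, top A: go to q, push ε → (q, aaaaaa, #)
  read a, top #: go to q, push B# → (q, aaaaa, B#)
  read a, top B: go to q, push AB → (q, aaaa, AB#)
  ε-move, top A: go to p, push ε → (p, aaaa, B#)
No transition applies at (p, aaaa, B#); input not fully consumed.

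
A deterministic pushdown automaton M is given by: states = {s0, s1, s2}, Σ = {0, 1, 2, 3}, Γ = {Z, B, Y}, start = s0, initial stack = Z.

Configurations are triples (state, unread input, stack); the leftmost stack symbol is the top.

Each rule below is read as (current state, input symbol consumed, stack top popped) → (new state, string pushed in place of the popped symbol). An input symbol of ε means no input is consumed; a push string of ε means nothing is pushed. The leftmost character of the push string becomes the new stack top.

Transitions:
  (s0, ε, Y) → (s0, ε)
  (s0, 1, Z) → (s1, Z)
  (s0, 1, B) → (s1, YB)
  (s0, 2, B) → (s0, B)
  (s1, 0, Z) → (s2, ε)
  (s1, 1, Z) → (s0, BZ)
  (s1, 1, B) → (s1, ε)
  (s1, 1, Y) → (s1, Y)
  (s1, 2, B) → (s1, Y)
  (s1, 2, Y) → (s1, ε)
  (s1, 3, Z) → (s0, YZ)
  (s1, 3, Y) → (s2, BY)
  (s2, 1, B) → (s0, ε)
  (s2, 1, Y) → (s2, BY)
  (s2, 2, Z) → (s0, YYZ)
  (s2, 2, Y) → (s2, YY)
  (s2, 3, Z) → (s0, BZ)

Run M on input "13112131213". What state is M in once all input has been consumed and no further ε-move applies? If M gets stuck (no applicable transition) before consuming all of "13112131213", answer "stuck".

(s0, 13112131213, Z)
  read 1, top Z: go to s1, push Z → (s1, 3112131213, Z)
  read 3, top Z: go to s0, push YZ → (s0, 112131213, YZ)
  ε-move, top Y: go to s0, push ε → (s0, 112131213, Z)
  read 1, top Z: go to s1, push Z → (s1, 12131213, Z)
  read 1, top Z: go to s0, push BZ → (s0, 2131213, BZ)
  read 2, top B: go to s0, push B → (s0, 131213, BZ)
  read 1, top B: go to s1, push YB → (s1, 31213, YBZ)
  read 3, top Y: go to s2, push BY → (s2, 1213, BYBZ)
  read 1, top B: go to s0, push ε → (s0, 213, YBZ)
  ε-move, top Y: go to s0, push ε → (s0, 213, BZ)
  read 2, top B: go to s0, push B → (s0, 13, BZ)
  read 1, top B: go to s1, push YB → (s1, 3, YBZ)
  read 3, top Y: go to s2, push BY → (s2, ε, BYBZ)
All input consumed; M is in state s2.

s2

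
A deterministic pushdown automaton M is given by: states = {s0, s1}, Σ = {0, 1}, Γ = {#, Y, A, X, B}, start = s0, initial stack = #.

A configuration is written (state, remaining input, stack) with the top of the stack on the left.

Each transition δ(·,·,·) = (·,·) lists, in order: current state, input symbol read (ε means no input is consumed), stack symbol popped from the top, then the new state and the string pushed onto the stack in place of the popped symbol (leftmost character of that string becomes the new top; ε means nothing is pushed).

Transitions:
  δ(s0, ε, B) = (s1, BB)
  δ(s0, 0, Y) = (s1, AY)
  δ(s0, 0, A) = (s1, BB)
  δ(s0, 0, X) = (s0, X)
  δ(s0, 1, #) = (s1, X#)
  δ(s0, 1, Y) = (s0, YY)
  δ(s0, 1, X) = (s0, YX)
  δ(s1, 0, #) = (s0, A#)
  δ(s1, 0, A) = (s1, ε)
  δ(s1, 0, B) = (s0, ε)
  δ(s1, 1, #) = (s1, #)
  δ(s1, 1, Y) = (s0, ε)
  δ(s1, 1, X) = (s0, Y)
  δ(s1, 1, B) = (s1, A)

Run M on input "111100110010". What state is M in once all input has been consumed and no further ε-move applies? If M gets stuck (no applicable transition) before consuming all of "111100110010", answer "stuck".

(s0, 111100110010, #) ⊢ (s1, 11100110010, X#) ⊢ (s0, 1100110010, Y#) ⊢ (s0, 100110010, YY#) ⊢ (s0, 00110010, YYY#) ⊢ (s1, 0110010, AYYY#) ⊢ (s1, 110010, YYY#) ⊢ (s0, 10010, YY#) ⊢ (s0, 0010, YYY#) ⊢ (s1, 010, AYYY#) ⊢ (s1, 10, YYY#) ⊢ (s0, 0, YY#) ⊢ (s1, ε, AYY#)
All input consumed; M is in state s1.

s1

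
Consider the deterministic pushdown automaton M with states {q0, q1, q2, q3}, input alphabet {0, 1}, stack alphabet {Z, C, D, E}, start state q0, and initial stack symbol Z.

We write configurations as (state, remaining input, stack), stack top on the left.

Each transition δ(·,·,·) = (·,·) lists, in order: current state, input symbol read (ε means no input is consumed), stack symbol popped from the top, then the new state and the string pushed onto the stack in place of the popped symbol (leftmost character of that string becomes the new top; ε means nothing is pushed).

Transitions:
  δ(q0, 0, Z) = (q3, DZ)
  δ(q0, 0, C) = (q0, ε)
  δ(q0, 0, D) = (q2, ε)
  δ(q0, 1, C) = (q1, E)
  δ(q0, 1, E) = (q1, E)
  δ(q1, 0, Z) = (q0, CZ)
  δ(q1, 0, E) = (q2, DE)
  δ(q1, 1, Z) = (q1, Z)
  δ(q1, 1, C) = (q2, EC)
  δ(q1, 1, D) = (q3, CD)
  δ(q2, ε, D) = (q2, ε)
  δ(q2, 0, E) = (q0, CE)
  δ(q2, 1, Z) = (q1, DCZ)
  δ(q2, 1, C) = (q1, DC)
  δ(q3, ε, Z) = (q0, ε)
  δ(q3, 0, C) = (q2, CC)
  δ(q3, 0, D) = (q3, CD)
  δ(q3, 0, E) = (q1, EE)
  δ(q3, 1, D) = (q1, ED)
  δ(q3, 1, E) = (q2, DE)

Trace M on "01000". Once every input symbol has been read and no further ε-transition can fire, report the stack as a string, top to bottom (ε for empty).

EDZ

(q0, 01000, Z)
  read 0, top Z: go to q3, push DZ → (q3, 1000, DZ)
  read 1, top D: go to q1, push ED → (q1, 000, EDZ)
  read 0, top E: go to q2, push DE → (q2, 00, DEDZ)
  ε-move, top D: go to q2, push ε → (q2, 00, EDZ)
  read 0, top E: go to q0, push CE → (q0, 0, CEDZ)
  read 0, top C: go to q0, push ε → (q0, ε, EDZ)
All input consumed in state q0 with stack EDZ.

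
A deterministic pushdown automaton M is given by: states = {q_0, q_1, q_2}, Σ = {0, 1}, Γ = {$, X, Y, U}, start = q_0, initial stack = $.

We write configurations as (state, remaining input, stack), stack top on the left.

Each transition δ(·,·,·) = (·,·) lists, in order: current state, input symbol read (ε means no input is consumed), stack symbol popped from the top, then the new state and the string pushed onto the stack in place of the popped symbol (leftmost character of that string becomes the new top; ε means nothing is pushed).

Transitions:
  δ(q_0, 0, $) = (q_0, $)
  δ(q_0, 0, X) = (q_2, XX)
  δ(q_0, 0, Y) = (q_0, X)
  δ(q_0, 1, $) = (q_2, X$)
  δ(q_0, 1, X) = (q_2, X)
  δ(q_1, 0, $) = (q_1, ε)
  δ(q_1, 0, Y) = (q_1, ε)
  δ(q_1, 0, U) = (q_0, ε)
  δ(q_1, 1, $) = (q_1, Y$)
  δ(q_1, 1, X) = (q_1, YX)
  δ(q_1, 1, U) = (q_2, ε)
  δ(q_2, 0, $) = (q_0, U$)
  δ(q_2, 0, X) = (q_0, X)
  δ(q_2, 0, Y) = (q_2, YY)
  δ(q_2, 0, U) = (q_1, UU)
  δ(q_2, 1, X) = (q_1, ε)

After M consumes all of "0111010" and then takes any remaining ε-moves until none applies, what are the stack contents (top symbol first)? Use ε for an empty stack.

$

(q_0, 0111010, $) ⊢ (q_0, 111010, $) ⊢ (q_2, 11010, X$) ⊢ (q_1, 1010, $) ⊢ (q_1, 010, Y$) ⊢ (q_1, 10, $) ⊢ (q_1, 0, Y$) ⊢ (q_1, ε, $)
All input consumed in state q_1 with stack $.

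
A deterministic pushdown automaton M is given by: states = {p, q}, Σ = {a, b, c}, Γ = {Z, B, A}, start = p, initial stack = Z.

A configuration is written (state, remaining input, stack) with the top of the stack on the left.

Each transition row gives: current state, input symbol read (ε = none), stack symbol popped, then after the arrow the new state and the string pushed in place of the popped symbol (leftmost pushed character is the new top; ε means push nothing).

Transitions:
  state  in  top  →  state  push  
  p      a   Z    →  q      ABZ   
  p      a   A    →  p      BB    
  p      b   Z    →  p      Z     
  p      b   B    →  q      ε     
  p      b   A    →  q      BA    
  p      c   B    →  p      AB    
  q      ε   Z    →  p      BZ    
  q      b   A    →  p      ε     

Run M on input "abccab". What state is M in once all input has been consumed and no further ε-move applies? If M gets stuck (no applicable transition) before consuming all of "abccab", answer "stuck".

(p, abccab, Z)
  read a, top Z: go to q, push ABZ → (q, bccab, ABZ)
  read b, top A: go to p, push ε → (p, ccab, BZ)
  read c, top B: go to p, push AB → (p, cab, ABZ)
No transition for (p, c, top A); M blocks with input cab remaining.

stuck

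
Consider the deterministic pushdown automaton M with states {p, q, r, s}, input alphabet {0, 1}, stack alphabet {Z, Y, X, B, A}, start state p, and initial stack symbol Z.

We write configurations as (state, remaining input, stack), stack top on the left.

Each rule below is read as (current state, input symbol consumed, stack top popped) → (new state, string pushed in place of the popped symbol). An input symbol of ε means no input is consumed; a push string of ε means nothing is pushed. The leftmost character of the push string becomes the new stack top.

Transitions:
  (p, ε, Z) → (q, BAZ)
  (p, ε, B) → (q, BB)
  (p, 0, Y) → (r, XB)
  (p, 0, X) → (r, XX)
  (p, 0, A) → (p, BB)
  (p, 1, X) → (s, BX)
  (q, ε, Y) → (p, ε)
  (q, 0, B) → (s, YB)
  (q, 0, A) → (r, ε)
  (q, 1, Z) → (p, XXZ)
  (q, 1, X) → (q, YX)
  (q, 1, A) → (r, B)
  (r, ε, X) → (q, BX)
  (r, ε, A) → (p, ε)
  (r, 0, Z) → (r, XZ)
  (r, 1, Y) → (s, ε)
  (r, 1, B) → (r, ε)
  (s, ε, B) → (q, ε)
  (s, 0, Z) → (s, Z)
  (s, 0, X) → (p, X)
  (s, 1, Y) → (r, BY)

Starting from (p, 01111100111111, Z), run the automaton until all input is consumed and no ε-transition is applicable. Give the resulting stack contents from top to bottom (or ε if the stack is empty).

(p, 01111100111111, Z)
  ε-move, top Z: go to q, push BAZ → (q, 01111100111111, BAZ)
  read 0, top B: go to s, push YB → (s, 1111100111111, YBAZ)
  read 1, top Y: go to r, push BY → (r, 111100111111, BYBAZ)
  read 1, top B: go to r, push ε → (r, 11100111111, YBAZ)
  read 1, top Y: go to s, push ε → (s, 1100111111, BAZ)
  ε-move, top B: go to q, push ε → (q, 1100111111, AZ)
  read 1, top A: go to r, push B → (r, 100111111, BZ)
  read 1, top B: go to r, push ε → (r, 00111111, Z)
  read 0, top Z: go to r, push XZ → (r, 0111111, XZ)
  ε-move, top X: go to q, push BX → (q, 0111111, BXZ)
  read 0, top B: go to s, push YB → (s, 111111, YBXZ)
  read 1, top Y: go to r, push BY → (r, 11111, BYBXZ)
  read 1, top B: go to r, push ε → (r, 1111, YBXZ)
  read 1, top Y: go to s, push ε → (s, 111, BXZ)
  ε-move, top B: go to q, push ε → (q, 111, XZ)
  read 1, top X: go to q, push YX → (q, 11, YXZ)
  ε-move, top Y: go to p, push ε → (p, 11, XZ)
  read 1, top X: go to s, push BX → (s, 1, BXZ)
  ε-move, top B: go to q, push ε → (q, 1, XZ)
  read 1, top X: go to q, push YX → (q, ε, YXZ)
  ε-move, top Y: go to p, push ε → (p, ε, XZ)
All input consumed in state p with stack XZ.

XZ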